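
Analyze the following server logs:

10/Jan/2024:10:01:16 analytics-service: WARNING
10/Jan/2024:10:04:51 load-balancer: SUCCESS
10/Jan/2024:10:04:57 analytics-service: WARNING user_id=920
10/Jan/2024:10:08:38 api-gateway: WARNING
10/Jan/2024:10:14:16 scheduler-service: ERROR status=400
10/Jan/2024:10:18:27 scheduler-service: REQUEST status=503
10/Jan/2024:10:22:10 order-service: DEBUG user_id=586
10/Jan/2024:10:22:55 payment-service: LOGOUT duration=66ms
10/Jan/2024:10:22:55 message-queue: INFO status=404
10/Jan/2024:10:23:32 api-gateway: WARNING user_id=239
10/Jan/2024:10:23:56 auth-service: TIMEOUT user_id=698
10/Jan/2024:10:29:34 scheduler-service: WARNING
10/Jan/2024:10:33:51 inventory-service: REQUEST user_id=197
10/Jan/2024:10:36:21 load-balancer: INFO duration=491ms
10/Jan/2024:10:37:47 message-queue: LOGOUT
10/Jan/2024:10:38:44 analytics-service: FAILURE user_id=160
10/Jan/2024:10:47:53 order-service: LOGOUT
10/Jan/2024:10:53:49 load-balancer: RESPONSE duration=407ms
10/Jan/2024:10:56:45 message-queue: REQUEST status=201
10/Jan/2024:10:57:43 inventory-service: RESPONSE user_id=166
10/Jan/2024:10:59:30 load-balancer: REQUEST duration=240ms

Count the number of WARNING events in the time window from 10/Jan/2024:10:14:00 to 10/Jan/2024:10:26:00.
1

To count events in the time window:

1. Window boundaries: 10/Jan/2024:10:14:00 to 10/Jan/2024:10:26:00
2. Filter for WARNING events within this window
3. Count matching events: 1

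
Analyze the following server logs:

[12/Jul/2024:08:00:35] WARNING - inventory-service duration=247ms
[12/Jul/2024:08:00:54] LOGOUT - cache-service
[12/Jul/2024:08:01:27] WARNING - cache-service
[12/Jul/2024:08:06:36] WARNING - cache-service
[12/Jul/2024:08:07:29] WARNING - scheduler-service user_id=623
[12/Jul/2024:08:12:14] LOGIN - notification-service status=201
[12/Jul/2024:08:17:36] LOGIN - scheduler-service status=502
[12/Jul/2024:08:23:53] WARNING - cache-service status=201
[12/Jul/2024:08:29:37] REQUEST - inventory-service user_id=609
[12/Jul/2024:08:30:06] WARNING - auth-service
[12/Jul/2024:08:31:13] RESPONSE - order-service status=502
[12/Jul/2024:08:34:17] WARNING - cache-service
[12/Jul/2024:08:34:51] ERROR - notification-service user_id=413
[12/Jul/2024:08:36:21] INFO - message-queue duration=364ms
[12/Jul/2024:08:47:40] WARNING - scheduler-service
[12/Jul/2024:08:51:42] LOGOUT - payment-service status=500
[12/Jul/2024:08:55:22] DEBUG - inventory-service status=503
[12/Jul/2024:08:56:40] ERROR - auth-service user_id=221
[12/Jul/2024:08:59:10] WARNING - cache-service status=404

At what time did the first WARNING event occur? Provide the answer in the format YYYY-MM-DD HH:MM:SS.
2024-07-12 08:00:35

To find the first event:

1. Filter for all WARNING events
2. Sort by timestamp
3. Select the first one
4. Timestamp: 2024-07-12 08:00:35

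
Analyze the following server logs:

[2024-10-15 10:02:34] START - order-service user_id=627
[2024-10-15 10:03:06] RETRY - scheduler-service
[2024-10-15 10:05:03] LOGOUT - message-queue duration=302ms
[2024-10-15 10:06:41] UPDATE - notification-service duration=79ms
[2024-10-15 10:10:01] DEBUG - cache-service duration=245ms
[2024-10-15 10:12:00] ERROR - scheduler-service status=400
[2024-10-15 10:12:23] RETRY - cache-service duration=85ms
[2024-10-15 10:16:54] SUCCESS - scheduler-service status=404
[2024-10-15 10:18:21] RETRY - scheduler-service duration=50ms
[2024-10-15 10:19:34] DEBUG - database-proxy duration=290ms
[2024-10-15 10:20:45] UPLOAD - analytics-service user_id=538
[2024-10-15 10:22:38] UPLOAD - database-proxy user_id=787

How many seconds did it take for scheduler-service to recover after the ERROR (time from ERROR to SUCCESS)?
294

To calculate recovery time:

1. Find ERROR event for scheduler-service: 2024-10-15 10:12:00
2. Find next SUCCESS event for scheduler-service: 2024-10-15 10:16:54
3. Recovery time: 2024-10-15 10:16:54 - 2024-10-15 10:12:00 = 294 seconds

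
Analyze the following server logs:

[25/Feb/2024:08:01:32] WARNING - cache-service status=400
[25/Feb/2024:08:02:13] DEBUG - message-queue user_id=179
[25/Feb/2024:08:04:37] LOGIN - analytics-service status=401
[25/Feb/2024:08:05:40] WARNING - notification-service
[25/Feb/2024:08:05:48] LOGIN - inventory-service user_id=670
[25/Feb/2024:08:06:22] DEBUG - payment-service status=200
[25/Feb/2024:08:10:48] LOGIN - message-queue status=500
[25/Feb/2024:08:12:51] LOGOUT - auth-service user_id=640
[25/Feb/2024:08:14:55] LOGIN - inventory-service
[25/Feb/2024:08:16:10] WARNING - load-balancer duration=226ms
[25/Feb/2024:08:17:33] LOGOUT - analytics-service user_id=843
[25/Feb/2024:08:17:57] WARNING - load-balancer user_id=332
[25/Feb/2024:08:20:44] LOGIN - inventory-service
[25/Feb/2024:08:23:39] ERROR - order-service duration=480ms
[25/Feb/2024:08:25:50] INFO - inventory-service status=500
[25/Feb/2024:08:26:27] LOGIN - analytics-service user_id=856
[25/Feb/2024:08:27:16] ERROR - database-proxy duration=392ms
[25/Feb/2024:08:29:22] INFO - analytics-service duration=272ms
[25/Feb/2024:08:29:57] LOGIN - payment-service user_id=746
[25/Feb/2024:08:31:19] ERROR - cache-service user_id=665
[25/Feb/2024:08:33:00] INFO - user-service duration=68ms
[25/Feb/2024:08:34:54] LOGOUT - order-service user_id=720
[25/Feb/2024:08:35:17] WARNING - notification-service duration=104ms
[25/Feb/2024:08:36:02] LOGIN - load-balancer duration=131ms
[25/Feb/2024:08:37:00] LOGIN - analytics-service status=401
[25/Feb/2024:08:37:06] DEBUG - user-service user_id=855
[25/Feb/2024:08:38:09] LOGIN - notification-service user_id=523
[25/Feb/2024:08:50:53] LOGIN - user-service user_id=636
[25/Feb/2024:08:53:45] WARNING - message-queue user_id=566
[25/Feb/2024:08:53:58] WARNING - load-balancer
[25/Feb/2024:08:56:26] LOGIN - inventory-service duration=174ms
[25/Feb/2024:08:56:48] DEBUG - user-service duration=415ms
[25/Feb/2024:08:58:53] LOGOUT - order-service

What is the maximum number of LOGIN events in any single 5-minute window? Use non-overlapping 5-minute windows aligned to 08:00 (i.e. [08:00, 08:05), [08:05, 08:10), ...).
3

To find the burst window:

1. Divide the log period into non-overlapping 5-minute windows starting at 08:00
2. Count LOGIN events in each window
3. Find the window with maximum count
4. Maximum events in a window: 3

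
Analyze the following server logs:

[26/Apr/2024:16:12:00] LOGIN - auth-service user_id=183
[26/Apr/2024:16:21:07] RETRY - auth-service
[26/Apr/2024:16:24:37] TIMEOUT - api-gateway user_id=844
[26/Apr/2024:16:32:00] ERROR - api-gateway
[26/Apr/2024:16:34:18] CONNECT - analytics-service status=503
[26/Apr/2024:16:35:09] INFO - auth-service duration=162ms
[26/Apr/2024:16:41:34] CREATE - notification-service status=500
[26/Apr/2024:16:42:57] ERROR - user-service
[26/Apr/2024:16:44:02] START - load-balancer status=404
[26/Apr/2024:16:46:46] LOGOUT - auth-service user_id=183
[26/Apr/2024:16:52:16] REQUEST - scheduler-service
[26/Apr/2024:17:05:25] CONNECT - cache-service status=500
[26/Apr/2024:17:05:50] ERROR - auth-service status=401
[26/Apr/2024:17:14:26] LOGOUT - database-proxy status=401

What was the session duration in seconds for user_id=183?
2086

To calculate session duration:

1. Find LOGIN event for user_id=183: 26/Apr/2024:16:12:00
2. Find LOGOUT event for user_id=183: 26/Apr/2024:16:46:46
3. Session duration: 26/Apr/2024:16:46:46 - 26/Apr/2024:16:12:00 = 2086 seconds (34 minutes)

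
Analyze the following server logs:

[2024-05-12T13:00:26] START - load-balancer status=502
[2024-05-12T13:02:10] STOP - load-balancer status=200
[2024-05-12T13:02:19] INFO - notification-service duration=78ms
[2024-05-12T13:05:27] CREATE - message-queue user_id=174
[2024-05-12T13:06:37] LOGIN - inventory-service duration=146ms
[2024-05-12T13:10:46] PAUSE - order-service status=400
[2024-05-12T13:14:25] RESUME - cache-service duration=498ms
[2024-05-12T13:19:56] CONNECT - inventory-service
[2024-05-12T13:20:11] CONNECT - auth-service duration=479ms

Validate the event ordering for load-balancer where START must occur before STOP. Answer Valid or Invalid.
Valid

To validate ordering:

1. Required order: START → STOP
2. Rule: START must occur before STOP
3. Check actual order of events for load-balancer
4. Result: Valid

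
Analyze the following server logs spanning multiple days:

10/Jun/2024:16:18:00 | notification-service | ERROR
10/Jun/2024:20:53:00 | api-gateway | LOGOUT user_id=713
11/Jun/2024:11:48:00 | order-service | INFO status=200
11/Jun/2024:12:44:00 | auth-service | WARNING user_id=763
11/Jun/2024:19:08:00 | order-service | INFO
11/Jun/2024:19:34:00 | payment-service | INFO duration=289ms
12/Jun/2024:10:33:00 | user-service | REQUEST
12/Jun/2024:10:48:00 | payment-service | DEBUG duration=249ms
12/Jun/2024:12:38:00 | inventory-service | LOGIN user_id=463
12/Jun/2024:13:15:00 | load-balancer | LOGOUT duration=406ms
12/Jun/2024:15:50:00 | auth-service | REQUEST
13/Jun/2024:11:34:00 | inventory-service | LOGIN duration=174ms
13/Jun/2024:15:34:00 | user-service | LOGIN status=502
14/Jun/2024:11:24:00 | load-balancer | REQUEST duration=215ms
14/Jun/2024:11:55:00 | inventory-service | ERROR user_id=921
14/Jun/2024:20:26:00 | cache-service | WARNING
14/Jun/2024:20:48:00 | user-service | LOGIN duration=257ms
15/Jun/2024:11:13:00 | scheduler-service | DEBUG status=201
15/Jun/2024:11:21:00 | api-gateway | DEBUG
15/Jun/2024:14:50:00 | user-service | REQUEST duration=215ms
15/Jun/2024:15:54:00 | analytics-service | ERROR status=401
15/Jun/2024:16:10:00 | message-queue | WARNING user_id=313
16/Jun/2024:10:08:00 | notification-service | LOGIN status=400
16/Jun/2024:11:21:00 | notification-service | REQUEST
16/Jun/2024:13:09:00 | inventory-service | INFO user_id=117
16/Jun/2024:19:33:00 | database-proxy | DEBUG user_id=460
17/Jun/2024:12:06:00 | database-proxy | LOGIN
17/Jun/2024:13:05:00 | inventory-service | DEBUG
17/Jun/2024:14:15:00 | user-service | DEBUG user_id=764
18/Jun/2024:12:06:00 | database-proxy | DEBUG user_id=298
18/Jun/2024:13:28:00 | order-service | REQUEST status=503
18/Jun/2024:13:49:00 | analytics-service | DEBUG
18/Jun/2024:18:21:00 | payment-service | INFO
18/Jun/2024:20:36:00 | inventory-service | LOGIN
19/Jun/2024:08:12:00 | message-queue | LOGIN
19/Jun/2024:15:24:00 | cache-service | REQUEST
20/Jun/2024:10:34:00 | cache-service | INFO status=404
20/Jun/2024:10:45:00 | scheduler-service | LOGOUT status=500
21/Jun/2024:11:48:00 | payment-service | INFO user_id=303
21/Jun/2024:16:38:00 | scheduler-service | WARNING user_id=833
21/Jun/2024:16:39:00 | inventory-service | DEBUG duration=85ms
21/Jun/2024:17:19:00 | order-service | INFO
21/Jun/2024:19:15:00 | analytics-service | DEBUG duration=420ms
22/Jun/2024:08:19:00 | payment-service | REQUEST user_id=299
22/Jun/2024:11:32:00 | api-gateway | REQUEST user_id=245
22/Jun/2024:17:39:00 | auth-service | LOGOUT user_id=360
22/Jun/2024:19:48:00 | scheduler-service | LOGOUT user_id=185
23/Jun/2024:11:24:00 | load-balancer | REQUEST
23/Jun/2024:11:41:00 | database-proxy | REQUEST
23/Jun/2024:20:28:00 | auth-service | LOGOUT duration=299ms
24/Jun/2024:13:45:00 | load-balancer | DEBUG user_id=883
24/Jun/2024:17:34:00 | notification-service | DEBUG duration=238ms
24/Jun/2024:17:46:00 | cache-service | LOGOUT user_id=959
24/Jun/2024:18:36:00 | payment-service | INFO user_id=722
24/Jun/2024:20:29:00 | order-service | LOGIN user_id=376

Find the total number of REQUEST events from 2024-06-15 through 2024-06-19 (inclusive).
4

To filter by date range:

1. Date range: 2024-06-15 through 2024-06-19, both dates inclusive
2. Filter for REQUEST events whose date falls in this range
3. Count matching events: 4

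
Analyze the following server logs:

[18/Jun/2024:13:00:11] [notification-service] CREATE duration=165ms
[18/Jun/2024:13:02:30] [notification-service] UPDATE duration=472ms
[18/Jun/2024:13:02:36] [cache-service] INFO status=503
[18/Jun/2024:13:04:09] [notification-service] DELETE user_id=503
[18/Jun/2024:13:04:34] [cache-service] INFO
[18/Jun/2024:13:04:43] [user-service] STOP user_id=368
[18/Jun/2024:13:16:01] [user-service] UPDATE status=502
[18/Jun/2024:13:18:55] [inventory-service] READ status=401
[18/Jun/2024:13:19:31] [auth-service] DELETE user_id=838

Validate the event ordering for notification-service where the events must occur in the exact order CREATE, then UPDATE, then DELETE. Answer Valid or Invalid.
Valid

To validate ordering:

1. Required order: CREATE → UPDATE → DELETE
2. Rule: the events must occur in the exact order CREATE, then UPDATE, then DELETE
3. Check actual order of events for notification-service
4. Result: Valid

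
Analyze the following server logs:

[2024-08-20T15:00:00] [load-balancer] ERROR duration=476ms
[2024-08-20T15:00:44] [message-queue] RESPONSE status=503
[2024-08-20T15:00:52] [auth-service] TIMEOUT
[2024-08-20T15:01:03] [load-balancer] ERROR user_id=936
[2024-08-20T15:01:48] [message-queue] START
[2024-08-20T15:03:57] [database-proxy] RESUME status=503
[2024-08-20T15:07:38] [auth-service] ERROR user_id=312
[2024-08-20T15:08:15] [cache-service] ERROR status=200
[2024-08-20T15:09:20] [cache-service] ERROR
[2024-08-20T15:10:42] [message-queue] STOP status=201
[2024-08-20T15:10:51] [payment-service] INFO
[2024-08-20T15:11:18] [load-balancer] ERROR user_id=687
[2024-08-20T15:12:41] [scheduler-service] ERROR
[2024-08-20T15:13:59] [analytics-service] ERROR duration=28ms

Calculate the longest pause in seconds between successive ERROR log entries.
395

To find the longest gap:

1. Extract all ERROR events in chronological order
2. Calculate time differences between consecutive events
3. Find the maximum difference
4. Longest gap: 395 seconds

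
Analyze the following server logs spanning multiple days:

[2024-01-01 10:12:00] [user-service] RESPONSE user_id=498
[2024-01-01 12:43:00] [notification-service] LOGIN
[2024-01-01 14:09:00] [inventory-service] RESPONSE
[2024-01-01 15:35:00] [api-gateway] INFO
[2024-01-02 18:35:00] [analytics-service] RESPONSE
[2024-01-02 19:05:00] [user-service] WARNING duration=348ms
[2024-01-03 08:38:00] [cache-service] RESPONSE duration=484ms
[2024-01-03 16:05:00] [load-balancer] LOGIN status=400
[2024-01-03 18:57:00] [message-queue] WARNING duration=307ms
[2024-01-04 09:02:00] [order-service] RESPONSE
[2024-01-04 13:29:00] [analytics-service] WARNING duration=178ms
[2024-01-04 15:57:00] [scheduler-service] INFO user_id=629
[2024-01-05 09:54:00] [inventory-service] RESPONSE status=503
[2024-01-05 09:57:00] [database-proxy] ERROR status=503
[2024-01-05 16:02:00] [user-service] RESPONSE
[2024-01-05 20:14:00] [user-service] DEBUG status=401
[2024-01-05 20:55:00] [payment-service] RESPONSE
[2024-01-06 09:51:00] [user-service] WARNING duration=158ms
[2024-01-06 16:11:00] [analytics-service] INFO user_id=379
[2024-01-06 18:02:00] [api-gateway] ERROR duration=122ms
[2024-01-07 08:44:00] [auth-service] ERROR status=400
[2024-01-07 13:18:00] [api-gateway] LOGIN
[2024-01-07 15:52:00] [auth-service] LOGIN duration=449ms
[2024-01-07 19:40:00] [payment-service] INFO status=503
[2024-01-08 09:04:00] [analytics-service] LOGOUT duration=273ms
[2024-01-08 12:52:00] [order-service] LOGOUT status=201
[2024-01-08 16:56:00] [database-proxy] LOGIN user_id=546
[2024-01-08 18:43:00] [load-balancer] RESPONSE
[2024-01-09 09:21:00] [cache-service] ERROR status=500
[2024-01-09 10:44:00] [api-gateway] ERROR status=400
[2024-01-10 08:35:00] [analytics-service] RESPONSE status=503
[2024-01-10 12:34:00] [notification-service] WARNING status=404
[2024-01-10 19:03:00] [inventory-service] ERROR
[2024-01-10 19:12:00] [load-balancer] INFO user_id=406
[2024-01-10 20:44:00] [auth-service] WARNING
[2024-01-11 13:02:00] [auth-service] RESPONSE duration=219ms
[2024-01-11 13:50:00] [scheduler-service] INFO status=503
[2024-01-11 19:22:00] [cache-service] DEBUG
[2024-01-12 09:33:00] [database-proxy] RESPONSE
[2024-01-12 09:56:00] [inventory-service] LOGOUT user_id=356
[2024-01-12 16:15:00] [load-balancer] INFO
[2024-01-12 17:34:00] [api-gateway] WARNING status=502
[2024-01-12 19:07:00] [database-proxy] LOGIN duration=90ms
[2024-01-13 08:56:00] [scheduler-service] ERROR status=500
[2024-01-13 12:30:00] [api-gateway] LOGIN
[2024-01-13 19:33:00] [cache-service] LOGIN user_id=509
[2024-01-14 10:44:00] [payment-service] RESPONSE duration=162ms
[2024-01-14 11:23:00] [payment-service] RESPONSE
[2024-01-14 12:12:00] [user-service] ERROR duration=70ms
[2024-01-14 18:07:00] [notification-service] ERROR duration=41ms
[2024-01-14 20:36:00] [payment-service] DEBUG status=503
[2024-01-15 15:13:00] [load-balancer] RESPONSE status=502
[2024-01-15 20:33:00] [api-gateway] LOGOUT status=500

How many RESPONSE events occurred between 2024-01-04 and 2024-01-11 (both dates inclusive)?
7

To filter by date range:

1. Date range: 2024-01-04 through 2024-01-11, both dates inclusive
2. Filter for RESPONSE events whose date falls in this range
3. Count matching events: 7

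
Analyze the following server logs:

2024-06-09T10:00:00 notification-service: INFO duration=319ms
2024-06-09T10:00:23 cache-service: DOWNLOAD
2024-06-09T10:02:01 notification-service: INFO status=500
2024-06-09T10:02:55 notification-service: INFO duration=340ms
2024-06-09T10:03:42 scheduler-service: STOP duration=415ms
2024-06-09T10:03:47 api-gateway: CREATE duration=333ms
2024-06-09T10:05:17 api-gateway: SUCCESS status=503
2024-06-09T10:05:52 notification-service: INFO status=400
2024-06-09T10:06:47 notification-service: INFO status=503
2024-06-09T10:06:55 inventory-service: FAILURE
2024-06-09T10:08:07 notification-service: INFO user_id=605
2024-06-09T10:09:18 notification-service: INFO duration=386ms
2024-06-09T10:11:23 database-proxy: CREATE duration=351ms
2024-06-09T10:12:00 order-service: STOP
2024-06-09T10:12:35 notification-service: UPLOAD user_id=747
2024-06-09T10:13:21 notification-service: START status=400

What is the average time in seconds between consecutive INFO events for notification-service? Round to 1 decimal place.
93.0

To calculate average interval:

1. Find all INFO events for notification-service in order
2. Calculate time gaps between consecutive events
3. Compute mean of gaps: 558 / 6 = 93.0 seconds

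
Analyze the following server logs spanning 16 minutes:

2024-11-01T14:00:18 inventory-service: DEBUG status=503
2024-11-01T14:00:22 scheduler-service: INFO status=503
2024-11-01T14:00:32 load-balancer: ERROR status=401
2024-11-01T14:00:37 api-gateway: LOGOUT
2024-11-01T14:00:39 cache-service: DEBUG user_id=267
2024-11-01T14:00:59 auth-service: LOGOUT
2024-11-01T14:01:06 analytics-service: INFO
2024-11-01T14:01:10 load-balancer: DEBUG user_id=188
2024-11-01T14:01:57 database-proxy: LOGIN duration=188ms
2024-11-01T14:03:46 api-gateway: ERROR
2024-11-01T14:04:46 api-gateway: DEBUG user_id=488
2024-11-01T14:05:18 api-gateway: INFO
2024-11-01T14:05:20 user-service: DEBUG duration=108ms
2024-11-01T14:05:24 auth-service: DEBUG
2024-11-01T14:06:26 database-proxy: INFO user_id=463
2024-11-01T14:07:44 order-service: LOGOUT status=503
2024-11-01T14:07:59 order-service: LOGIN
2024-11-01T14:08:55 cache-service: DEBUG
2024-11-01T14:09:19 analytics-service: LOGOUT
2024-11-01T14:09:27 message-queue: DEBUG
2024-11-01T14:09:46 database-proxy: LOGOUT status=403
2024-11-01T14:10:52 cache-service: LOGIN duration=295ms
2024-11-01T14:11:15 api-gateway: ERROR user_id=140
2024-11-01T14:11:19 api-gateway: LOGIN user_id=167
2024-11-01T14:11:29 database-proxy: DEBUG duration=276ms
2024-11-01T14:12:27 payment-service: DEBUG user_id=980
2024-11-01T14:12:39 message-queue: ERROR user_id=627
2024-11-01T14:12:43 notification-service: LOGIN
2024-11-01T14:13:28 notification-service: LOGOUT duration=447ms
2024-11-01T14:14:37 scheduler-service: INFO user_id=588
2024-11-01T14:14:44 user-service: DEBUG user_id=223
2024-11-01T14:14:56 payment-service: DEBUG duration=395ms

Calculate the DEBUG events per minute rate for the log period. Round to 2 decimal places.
0.75

To calculate the rate:

1. Count total DEBUG events: 12
2. Total time period: 16 minutes
3. Rate = 12 / 16 = 0.75 events per minute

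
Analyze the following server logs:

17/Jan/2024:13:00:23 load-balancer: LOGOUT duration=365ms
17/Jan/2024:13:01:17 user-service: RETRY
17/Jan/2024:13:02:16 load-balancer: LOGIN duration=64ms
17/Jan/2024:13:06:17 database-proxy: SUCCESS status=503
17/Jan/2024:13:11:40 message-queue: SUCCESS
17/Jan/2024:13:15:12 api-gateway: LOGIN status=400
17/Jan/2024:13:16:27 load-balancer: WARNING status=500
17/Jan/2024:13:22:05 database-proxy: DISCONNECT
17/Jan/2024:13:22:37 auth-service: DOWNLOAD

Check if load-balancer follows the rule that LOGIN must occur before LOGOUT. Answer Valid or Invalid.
Invalid

To validate ordering:

1. Required order: LOGIN → LOGOUT
2. Rule: LOGIN must occur before LOGOUT
3. Check actual order of events for load-balancer
4. Result: Invalid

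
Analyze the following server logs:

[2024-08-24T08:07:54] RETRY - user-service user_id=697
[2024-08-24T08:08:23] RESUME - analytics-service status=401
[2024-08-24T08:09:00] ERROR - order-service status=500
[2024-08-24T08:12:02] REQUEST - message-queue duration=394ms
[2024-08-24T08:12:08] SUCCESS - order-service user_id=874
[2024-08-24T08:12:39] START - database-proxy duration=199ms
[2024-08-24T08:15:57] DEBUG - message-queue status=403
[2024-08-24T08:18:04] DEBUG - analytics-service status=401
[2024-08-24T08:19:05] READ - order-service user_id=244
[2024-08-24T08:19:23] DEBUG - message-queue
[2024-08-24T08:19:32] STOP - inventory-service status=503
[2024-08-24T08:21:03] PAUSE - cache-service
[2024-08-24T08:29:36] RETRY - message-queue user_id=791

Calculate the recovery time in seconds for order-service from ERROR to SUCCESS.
188

To calculate recovery time:

1. Find ERROR event for order-service: 2024-08-24T08:09:00
2. Find next SUCCESS event for order-service: 2024-08-24T08:12:08
3. Recovery time: 2024-08-24T08:12:08 - 2024-08-24T08:09:00 = 188 seconds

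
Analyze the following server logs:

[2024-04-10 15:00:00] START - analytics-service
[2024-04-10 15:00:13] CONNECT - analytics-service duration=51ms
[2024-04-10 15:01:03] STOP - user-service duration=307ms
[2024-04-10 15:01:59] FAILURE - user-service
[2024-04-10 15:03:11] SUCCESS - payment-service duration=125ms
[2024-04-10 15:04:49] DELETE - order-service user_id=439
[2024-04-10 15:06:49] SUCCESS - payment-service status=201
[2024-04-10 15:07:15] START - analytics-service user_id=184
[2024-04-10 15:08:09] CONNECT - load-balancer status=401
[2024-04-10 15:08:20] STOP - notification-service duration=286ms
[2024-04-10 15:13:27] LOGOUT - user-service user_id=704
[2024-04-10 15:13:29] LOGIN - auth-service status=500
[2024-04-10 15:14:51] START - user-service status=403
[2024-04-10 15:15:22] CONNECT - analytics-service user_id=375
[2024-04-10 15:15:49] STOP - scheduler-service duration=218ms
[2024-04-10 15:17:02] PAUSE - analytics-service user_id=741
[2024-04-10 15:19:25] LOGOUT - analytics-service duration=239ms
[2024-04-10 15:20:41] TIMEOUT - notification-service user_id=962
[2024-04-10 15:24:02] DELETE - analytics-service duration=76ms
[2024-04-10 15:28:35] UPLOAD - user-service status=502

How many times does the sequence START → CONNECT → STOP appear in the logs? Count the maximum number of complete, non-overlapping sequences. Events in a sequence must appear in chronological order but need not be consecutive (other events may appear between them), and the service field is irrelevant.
3

To count sequences:

1. Look for pattern: START → CONNECT → STOP
2. Greedily scan the log in chronological order, matching each sequence element in turn (ignoring service)
3. Each time the full pattern completes, increment the count and restart matching from the next event
4. Complete non-overlapping sequences found: 3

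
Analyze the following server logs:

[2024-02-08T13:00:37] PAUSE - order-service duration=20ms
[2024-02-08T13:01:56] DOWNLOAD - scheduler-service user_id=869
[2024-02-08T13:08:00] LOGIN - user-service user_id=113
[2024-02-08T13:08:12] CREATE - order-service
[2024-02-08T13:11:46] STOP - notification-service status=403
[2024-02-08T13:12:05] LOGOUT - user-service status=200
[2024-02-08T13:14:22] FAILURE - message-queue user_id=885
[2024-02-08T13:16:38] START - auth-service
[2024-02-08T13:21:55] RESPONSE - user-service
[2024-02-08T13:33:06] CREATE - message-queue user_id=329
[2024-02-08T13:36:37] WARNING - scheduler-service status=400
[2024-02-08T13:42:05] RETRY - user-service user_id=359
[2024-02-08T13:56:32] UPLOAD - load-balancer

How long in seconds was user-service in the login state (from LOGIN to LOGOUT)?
245

To calculate state duration:

1. Find LOGIN event for user-service: 2024-02-08T13:08:00
2. Find LOGOUT event for user-service: 2024-02-08T13:12:05
3. Calculate duration: 2024-02-08T13:12:05 - 2024-02-08T13:08:00 = 245 seconds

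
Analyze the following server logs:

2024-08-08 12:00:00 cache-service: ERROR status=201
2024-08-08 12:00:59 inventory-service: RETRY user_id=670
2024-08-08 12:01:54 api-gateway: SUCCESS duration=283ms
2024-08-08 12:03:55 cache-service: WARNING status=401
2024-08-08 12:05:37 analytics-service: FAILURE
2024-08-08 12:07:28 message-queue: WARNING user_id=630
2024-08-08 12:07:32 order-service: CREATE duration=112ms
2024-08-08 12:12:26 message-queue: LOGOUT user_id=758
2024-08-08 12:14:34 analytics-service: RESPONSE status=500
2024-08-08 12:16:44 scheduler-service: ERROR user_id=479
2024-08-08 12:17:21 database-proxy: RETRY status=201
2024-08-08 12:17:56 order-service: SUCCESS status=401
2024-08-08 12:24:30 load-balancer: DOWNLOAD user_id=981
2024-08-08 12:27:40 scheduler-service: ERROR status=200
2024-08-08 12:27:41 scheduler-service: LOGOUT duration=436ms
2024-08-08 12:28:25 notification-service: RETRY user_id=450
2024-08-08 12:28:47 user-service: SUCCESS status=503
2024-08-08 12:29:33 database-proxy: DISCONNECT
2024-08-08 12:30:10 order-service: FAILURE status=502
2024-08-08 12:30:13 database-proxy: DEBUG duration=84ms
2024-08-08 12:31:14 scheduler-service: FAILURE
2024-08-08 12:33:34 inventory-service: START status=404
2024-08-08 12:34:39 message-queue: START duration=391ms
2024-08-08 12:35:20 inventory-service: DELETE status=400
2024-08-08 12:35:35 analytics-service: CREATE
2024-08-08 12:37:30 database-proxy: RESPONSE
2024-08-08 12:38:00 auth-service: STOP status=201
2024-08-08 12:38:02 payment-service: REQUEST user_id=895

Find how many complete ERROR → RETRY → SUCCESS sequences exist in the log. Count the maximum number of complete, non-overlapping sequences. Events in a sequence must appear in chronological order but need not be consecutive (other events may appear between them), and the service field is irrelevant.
3

To count sequences:

1. Look for pattern: ERROR → RETRY → SUCCESS
2. Greedily scan the log in chronological order, matching each sequence element in turn (ignoring service)
3. Each time the full pattern completes, increment the count and restart matching from the next event
4. Complete non-overlapping sequences found: 3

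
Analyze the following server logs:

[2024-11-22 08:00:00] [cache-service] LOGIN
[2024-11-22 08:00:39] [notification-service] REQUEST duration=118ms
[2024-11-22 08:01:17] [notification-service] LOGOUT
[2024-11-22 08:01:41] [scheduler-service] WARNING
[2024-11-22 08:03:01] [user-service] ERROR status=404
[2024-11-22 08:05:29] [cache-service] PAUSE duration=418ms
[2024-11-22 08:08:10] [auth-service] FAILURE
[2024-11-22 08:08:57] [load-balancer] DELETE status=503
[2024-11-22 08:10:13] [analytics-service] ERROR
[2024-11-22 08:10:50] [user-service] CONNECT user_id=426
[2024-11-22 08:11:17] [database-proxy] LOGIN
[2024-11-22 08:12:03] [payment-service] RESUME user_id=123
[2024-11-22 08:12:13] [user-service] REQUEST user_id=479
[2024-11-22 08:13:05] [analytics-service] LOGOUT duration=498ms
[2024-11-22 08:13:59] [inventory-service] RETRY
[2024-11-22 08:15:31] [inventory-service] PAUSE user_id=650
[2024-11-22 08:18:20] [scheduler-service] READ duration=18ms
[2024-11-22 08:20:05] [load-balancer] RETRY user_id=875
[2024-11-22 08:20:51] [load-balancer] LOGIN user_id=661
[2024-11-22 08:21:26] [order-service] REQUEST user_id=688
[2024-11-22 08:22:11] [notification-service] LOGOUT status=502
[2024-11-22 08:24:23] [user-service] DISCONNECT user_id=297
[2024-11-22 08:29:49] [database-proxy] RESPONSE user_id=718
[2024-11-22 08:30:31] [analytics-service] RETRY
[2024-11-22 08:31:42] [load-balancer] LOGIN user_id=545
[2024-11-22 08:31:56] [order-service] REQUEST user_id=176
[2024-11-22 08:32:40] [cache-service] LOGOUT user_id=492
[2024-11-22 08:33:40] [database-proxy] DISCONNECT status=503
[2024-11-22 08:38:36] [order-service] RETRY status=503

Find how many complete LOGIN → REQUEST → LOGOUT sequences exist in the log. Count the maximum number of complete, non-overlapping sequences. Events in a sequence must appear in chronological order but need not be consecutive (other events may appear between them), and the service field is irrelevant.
4

To count sequences:

1. Look for pattern: LOGIN → REQUEST → LOGOUT
2. Greedily scan the log in chronological order, matching each sequence element in turn (ignoring service)
3. Each time the full pattern completes, increment the count and restart matching from the next event
4. Complete non-overlapping sequences found: 4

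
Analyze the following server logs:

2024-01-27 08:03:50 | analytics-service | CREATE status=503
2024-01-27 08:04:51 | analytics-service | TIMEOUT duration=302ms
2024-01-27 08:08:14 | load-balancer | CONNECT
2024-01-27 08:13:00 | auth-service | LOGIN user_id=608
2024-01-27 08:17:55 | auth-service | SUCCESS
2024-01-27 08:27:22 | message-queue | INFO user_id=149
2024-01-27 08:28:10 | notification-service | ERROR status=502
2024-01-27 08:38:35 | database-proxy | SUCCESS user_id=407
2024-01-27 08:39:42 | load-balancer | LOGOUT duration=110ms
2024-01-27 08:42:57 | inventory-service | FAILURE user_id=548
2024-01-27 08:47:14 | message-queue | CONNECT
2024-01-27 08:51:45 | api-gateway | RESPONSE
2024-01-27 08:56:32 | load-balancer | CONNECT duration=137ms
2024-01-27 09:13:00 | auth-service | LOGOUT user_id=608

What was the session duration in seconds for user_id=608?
3600

To calculate session duration:

1. Find LOGIN event for user_id=608: 2024-01-27 08:13:00
2. Find LOGOUT event for user_id=608: 2024-01-27 09:13:00
3. Session duration: 2024-01-27 09:13:00 - 2024-01-27 08:13:00 = 3600 seconds (60 minutes)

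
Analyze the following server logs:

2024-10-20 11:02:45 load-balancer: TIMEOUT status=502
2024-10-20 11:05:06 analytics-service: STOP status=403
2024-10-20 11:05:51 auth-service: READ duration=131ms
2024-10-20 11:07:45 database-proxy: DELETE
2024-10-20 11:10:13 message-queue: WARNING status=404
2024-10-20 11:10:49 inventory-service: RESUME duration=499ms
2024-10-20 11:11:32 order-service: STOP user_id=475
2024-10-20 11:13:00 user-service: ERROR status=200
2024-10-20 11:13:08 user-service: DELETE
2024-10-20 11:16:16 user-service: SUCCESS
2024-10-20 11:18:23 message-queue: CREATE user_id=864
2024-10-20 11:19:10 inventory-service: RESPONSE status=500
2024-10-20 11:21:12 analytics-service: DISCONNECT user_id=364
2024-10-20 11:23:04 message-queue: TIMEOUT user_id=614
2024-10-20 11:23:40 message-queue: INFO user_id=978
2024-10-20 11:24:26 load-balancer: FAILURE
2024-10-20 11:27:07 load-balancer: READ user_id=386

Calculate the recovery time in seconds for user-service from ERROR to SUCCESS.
196

To calculate recovery time:

1. Find ERROR event for user-service: 2024-10-20 11:13:00
2. Find next SUCCESS event for user-service: 2024-10-20 11:16:16
3. Recovery time: 2024-10-20 11:16:16 - 2024-10-20 11:13:00 = 196 seconds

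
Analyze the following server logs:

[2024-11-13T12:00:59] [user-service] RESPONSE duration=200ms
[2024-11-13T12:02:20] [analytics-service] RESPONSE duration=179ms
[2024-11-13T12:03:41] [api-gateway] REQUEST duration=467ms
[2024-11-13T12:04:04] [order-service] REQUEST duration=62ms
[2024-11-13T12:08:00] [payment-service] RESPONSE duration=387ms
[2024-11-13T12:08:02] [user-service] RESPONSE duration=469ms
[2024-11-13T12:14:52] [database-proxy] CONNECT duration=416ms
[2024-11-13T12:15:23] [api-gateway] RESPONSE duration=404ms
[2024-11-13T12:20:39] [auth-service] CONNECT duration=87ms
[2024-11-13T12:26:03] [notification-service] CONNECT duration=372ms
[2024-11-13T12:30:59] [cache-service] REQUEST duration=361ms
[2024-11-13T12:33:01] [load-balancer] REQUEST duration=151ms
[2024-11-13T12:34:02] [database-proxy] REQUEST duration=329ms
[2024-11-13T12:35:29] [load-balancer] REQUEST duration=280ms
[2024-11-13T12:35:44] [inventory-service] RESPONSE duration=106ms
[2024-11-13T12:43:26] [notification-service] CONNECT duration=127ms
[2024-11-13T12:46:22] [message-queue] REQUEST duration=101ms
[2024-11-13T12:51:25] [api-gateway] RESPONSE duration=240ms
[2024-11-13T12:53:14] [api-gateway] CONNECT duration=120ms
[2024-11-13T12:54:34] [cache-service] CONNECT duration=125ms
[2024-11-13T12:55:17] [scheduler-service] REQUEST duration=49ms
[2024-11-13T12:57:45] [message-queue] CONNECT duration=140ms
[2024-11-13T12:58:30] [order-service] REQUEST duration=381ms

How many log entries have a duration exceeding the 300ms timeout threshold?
9

To count timeouts:

1. Threshold: 300ms
2. Extract duration from each log entry
3. Count entries where duration > 300
4. Timeout count: 9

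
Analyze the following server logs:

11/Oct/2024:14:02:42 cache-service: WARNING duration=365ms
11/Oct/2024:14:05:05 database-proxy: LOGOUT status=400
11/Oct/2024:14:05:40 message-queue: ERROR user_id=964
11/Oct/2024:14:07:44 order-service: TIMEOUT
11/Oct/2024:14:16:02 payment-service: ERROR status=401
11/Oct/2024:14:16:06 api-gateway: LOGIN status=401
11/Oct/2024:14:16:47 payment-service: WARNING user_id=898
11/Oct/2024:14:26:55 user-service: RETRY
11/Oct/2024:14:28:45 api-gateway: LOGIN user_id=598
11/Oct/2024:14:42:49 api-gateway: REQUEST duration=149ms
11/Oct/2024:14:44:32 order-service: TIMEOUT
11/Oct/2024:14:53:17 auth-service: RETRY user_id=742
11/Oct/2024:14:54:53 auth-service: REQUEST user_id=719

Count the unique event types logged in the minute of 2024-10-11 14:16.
3

To count unique event types:

1. Filter events in the minute starting at 2024-10-11 14:16
2. Extract event types from matching entries
3. Count unique types: 3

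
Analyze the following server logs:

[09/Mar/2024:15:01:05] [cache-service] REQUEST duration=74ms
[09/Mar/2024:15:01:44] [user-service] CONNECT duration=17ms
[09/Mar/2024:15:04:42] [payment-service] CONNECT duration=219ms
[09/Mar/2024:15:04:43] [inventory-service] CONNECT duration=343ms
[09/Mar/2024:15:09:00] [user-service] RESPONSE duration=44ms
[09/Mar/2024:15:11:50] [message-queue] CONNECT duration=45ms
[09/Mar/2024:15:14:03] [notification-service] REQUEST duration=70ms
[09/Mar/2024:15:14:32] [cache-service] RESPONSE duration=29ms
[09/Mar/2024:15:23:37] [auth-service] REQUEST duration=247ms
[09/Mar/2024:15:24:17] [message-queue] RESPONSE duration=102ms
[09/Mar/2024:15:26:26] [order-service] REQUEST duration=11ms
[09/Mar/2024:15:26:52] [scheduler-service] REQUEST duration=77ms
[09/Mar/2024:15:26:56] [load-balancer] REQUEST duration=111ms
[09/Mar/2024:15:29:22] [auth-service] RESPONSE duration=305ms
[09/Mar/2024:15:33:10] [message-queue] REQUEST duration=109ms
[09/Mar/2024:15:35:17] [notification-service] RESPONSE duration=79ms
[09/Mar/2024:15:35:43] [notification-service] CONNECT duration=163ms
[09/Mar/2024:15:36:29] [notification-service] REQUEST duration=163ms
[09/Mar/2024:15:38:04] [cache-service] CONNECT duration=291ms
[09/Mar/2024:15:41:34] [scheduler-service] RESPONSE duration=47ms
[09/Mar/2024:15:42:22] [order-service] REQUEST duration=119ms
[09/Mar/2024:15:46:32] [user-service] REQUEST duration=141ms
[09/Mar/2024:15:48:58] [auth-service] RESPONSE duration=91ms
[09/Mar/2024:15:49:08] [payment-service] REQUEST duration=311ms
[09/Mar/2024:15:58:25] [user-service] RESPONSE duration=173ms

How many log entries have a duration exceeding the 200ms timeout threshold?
6

To count timeouts:

1. Threshold: 200ms
2. Extract duration from each log entry
3. Count entries where duration > 200
4. Timeout count: 6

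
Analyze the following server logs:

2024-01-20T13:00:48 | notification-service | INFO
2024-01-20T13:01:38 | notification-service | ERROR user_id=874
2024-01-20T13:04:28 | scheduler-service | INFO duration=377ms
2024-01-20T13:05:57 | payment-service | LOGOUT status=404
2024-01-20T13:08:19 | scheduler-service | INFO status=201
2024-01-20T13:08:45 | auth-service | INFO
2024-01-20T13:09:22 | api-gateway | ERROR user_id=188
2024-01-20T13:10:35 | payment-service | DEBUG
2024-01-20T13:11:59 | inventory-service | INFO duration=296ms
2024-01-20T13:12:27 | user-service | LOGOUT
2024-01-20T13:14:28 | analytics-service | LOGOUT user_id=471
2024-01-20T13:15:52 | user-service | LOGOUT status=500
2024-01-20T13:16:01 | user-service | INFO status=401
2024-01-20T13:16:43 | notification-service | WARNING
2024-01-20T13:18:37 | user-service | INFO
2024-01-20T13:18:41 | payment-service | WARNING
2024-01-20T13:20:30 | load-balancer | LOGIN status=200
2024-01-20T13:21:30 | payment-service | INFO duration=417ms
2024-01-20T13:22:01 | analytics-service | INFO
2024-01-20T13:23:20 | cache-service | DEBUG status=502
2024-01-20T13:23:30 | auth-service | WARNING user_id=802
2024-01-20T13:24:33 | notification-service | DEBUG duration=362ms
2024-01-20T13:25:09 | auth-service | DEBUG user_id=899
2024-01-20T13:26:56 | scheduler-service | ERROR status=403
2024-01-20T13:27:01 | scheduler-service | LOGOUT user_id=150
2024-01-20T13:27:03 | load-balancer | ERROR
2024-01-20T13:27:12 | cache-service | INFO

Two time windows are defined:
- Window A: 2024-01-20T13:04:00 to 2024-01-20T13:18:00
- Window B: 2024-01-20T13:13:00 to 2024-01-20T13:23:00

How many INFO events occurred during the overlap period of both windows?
1

To find overlap events:

1. Window A: 2024-01-20T13:04:00 to 2024-01-20T13:18:00
2. Window B: 2024-01-20T13:13:00 to 2024-01-20T13:23:00
3. Overlap period: 2024-01-20T13:13:00 to 2024-01-20T13:18:00
4. Count INFO events in overlap: 1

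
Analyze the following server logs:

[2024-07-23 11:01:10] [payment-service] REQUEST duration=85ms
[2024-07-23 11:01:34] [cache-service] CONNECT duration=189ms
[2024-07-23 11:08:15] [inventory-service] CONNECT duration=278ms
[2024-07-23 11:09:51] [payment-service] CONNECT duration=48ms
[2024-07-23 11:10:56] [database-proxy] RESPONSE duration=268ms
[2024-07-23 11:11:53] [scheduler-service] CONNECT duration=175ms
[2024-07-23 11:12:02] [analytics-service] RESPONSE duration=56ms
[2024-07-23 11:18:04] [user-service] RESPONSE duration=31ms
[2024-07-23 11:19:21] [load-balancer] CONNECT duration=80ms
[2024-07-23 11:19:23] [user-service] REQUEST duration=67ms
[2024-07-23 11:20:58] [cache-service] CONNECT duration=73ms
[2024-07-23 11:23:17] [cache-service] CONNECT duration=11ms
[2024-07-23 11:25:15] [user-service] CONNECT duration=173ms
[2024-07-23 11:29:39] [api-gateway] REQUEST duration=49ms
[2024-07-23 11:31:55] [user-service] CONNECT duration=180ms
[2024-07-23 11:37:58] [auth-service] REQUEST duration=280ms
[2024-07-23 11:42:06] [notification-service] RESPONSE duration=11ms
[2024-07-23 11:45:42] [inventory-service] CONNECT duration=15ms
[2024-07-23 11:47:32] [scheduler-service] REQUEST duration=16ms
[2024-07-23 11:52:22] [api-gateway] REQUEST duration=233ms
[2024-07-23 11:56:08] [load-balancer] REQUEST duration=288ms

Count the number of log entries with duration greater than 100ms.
9

To count timeouts:

1. Threshold: 100ms
2. Extract duration from each log entry
3. Count entries where duration > 100
4. Timeout count: 9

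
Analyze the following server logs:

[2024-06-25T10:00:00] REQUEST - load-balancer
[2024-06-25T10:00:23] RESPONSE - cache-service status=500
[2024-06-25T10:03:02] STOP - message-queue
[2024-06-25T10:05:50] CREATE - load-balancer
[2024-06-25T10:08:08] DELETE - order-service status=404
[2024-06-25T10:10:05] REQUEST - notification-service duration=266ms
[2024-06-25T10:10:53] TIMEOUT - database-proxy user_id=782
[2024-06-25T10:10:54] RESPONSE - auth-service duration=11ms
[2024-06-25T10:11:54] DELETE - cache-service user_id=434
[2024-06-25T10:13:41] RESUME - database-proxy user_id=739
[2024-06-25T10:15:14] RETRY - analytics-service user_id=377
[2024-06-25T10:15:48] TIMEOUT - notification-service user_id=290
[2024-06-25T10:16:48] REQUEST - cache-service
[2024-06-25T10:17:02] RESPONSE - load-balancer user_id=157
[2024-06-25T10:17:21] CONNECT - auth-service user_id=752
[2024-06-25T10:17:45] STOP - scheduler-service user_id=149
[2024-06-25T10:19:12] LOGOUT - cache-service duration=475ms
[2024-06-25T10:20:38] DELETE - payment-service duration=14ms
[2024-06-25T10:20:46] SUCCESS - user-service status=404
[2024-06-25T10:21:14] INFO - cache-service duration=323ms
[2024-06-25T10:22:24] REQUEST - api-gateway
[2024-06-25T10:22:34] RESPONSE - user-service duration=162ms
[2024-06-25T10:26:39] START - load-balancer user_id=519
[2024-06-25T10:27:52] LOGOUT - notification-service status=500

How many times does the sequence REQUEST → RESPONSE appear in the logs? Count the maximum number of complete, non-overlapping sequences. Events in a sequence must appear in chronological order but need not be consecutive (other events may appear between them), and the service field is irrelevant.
4

To count sequences:

1. Look for pattern: REQUEST → RESPONSE
2. Greedily scan the log in chronological order, matching each sequence element in turn (ignoring service)
3. Each time the full pattern completes, increment the count and restart matching from the next event
4. Complete non-overlapping sequences found: 4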